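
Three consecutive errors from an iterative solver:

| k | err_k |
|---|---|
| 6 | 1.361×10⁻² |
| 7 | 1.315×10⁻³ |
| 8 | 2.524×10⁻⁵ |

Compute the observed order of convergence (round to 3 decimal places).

1.692

p ≈ ln(err_8/err_7) / ln(err_7/err_6)
  = ln(2.524×10⁻⁵/1.315×10⁻³) / ln(1.315×10⁻³/1.361×10⁻²)
  = ln(0.0191939) / ln(0.0966201)
  = -3.953163 / -2.336968 ≈ 1.691578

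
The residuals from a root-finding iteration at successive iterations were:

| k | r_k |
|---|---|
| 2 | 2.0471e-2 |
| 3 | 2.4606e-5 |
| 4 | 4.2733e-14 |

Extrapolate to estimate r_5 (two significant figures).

2.2e-40

First estimate the order: p ≈ ln(r_4/r_3) / ln(r_3/r_2) = ln(4.2733e-14/2.4606e-5)/ln(2.4606e-5/2.0471e-2) = ln(1.73669e-09)/ln(0.00120199) ≈ 3.0000.
Then r_5 ≈ r_4·(r_4/r_3)^p = 4.2733e-14·(1.73669e-09)^3.0000 = 4.2733e-14·5.23802e-27 ≈ 2.238e-40.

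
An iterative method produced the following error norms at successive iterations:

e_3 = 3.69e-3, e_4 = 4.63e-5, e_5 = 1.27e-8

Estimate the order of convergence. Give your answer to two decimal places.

1.87

p ≈ ln(e_5/e_4) / ln(e_4/e_3)
  = ln(1.27e-8/4.63e-5) / ln(4.63e-5/3.69e-3)
  = ln(0.000274298) / ln(0.0125474)
  = -8.20130 / -4.37824 ≈ 1.87320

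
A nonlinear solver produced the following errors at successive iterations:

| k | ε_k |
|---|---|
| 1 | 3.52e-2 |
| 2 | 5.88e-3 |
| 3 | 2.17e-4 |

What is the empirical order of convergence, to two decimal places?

p ≈ ln(ε_3/ε_2) / ln(ε_2/ε_1)
  = ln(2.17e-4/5.88e-3) / ln(5.88e-3/3.52e-2)
  = ln(0.0369048) / ln(0.167045)
  = -3.29941 / -1.78949 ≈ 1.84377

1.84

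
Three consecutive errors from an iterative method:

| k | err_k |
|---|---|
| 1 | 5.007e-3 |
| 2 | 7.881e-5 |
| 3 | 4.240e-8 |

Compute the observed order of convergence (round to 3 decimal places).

p ≈ ln(err_3/err_2) / ln(err_2/err_1)
  = ln(4.240e-8/7.881e-5) / ln(7.881e-5/5.007e-3)
  = ln(0.000538003) / ln(0.01574)
  = -7.527646 / -4.151550 ≈ 1.813213

1.813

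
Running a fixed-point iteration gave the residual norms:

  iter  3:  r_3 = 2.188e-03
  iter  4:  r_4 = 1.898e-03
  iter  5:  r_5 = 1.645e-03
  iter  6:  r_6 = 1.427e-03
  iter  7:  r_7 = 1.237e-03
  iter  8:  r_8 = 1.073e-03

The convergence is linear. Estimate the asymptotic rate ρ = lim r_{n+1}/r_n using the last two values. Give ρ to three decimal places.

0.867

ρ ≈ r_8/r_7 = 1.073e-03/1.237e-03 = 0.86742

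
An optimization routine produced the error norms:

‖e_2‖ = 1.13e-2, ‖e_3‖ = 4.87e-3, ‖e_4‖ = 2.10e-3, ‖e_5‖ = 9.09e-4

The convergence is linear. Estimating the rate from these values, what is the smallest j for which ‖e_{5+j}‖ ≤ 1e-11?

22

Rate ρ ≈ ‖e_5‖/‖e_4‖ = 9.09e-4/2.10e-3 = 0.4329.
After j more steps, ‖e_{5+j}‖ ≈ 9.09e-4·ρ^j; need ρ^j ≤ 1e-11/9.09e-4 = 1.10011e-08.
j ≥ ln(1.10011e-08)/ln(0.4329) = -18.3253/-0.83725 = 21.887.
So 22 more iterations are needed.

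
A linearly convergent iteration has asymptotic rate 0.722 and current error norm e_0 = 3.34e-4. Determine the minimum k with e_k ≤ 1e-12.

After k steps, e_k ≈ 3.34e-4·0.722^k.
Need 0.722^k ≤ 1e-12/3.34e-4 = 2.99401e-09.
k ≥ ln(2.99401e-09)/ln(0.722) = -19.6267/-0.32573 = 60.255.
Smallest integer k = 61.

61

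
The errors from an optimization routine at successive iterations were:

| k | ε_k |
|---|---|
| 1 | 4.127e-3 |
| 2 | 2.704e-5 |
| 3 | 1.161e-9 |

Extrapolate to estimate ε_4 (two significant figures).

First estimate the order: p ≈ ln(ε_3/ε_2) / ln(ε_2/ε_1) = ln(1.161e-9/2.704e-5)/ln(2.704e-5/4.127e-3) = ln(4.29364e-05)/ln(0.00655197) ≈ 2.0000.
Then ε_4 ≈ ε_3·(ε_3/ε_2)^p = 1.161e-9·(4.29364e-05)^2.0000 = 1.161e-9·1.84353e-09 ≈ 2.14e-18.

2.1e-18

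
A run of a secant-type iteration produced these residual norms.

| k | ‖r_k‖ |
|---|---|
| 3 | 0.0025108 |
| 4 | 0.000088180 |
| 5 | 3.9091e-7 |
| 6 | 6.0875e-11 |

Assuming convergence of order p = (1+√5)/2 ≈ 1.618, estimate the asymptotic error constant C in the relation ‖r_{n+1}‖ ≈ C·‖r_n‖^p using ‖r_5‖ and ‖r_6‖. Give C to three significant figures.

C ≈ ‖r_6‖ / ‖r_5‖^1.618
  = 6.0875e-11 / (3.9091e-7)^1.618
  = 6.0875e-11 / 4.28529e-11 ≈ 1.4206

1.42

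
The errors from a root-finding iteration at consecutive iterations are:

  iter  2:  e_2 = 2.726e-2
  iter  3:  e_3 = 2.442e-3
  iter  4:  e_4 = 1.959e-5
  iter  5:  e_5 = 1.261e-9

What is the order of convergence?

2

Consecutive ratios: e_5/e_4 = 1.261e-9/1.959e-5 = 6.43696e-05, e_4/e_3 = 1.959e-5/2.442e-3 = 0.00802211.
p ≈ ln(6.43696e-05)/ln(0.00802211) = -9.6509/-4.8256 ≈ 2.00.
So the convergence is quadratic (order 2).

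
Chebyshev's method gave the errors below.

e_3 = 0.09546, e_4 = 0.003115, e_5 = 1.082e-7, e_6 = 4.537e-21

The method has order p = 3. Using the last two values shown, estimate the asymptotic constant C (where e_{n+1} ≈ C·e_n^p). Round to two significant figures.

3.6

C ≈ e_6 / e_5^3
  = 4.537e-21 / (1.082e-7)^3
  = 4.537e-21 / 1.26672e-21 ≈ 3.5817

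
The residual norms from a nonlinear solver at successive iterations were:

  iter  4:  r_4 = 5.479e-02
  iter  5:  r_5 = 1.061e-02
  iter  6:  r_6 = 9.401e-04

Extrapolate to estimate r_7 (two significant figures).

First estimate the order: p ≈ ln(r_6/r_5) / ln(r_5/r_4) = ln(9.401e-04/1.061e-02)/ln(1.061e-02/5.479e-02) = ln(0.0886051)/ln(0.193648) ≈ 1.4762.
Then r_7 ≈ r_6·(r_6/r_5)^p = 9.401e-04·(0.0886051)^1.4762 = 9.401e-04·0.0279408 ≈ 2.627e-05.

2.6e-5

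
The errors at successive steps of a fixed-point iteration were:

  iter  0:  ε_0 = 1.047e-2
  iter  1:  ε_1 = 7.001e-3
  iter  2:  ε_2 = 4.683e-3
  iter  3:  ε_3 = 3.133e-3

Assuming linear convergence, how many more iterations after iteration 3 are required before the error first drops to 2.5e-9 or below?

Rate ρ ≈ ε_3/ε_2 = 3.133e-3/4.683e-3 = 0.6690.
After j more steps, ε_{3+j} ≈ 3.133e-3·ρ^j; need ρ^j ≤ 2.5e-9/3.133e-3 = 7.97957e-07.
j ≥ ln(7.97957e-07)/ln(0.6690) = -14.0412/-0.40197 = 34.931.
So 35 more iterations are needed.

35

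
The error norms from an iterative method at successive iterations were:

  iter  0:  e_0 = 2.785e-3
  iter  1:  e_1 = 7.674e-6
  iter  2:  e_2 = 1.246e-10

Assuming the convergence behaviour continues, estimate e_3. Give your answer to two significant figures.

1.4e-19

First estimate the order: p ≈ ln(e_2/e_1) / ln(e_1/e_0) = ln(1.246e-10/7.674e-6)/ln(7.674e-6/2.785e-3) = ln(1.62366e-05)/ln(0.00275548) ≈ 1.8710.
Then e_3 ≈ e_2·(e_2/e_1)^p = 1.246e-10·(1.62366e-05)^1.8710 = 1.246e-10·1.09354e-09 ≈ 1.363e-19.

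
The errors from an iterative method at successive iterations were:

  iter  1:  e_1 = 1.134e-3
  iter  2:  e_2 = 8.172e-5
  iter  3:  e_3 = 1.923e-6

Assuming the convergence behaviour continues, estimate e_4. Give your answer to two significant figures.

9.2e-9

First estimate the order: p ≈ ln(e_3/e_2) / ln(e_2/e_1) = ln(1.923e-6/8.172e-5)/ln(8.172e-5/1.134e-3) = ln(0.0235316)/ln(0.0720635) ≈ 1.4255.
Then e_4 ≈ e_3·(e_3/e_2)^p = 1.923e-6·(0.0235316)^1.4255 = 1.923e-6·0.00477297 ≈ 9.178e-09.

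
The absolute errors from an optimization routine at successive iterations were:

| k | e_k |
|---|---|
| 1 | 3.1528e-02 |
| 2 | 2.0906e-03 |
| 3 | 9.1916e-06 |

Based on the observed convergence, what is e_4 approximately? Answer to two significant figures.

1.8e-10

First estimate the order: p ≈ ln(e_3/e_2) / ln(e_2/e_1) = ln(9.1916e-06/2.0906e-03)/ln(2.0906e-03/3.1528e-02) = ln(0.00439663)/ln(0.0663093) ≈ 2.0000.
Then e_4 ≈ e_3·(e_3/e_2)^p = 9.1916e-06·(0.00439663)^2.0000 = 9.1916e-06·1.93304e-05 ≈ 1.777e-10.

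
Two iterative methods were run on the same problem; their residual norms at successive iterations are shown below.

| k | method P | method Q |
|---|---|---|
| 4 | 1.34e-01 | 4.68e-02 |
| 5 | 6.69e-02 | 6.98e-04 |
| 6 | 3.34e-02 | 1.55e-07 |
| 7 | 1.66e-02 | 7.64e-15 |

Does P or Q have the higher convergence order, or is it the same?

Q

Method P: p ≈ ln(1.66e-02/3.34e-02)/ln(3.34e-02/6.69e-02) ≈ 1.01.
Method Q: p ≈ ln(7.64e-15/1.55e-07)/ln(1.55e-07/6.98e-04) ≈ 2.00.
Method Q has the higher order (≈2.0 vs ≈1.0).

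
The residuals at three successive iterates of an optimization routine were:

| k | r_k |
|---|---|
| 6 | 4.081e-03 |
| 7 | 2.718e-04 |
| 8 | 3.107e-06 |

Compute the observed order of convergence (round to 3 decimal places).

p ≈ ln(r_8/r_7) / ln(r_7/r_6)
  = ln(3.107e-06/2.718e-04) / ln(2.718e-04/4.081e-03)
  = ln(0.0114312) / ln(0.0666013)
  = -4.471409 / -2.709031 ≈ 1.650557

1.651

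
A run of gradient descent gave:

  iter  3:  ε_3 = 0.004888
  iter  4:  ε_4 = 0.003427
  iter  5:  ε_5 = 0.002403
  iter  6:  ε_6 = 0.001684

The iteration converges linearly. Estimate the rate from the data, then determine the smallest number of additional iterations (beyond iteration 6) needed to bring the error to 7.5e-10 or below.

Rate ρ ≈ ε_6/ε_5 = 0.001684/0.002403 = 0.7008.
After j more steps, ε_{6+j} ≈ 0.001684·ρ^j; need ρ^j ≤ 7.5e-10/0.001684 = 4.45368e-07.
j ≥ ln(4.45368e-07)/ln(0.7008) = -14.6244/-0.35553 = 41.134.
So 42 more iterations are needed.

42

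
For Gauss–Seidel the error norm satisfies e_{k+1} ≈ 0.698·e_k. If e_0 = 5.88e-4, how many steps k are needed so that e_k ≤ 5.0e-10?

After k steps, e_k ≈ 5.88e-4·0.698^k.
Need 0.698^k ≤ 5.0e-10/5.88e-4 = 8.5034e-07.
k ≥ ln(8.5034e-07)/ln(0.698) = -13.9776/-0.35954 = 38.876.
Smallest integer k = 39.

39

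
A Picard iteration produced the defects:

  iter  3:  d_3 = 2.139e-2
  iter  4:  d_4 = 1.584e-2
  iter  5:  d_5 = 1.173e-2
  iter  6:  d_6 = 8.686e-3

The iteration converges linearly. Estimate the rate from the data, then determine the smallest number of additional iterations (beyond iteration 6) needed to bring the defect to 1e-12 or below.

Rate ρ ≈ d_6/d_5 = 8.686e-3/1.173e-2 = 0.7405.
After j more steps, d_{6+j} ≈ 8.686e-3·ρ^j; need ρ^j ≤ 1e-12/8.686e-3 = 1.15128e-10.
j ≥ ln(1.15128e-10)/ln(0.7405) = -22.8850/-0.30043 = 76.174.
So 77 more iterations are needed.

77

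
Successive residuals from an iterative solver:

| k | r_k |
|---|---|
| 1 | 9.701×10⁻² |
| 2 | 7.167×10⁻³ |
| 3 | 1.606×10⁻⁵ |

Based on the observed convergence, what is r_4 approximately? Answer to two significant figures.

First estimate the order: p ≈ ln(r_3/r_2) / ln(r_2/r_1) = ln(1.606×10⁻⁵/7.167×10⁻³)/ln(7.167×10⁻³/9.701×10⁻²) = ln(0.00224083)/ln(0.073879) ≈ 2.3417.
Then r_4 ≈ r_3·(r_3/r_2)^p = 1.606×10⁻⁵·(0.00224083)^2.3417 = 1.606×10⁻⁵·6.24385e-07 ≈ 1.003e-11.

1.0e-11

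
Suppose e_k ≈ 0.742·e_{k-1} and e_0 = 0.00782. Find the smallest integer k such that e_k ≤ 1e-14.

After k steps, e_k ≈ 0.00782·0.742^k.
Need 0.742^k ≤ 1e-14/0.00782 = 1.27877e-12.
k ≥ ln(1.27877e-12)/ln(0.742) = -27.3851/-0.29841 = 91.770.
Smallest integer k = 92.

92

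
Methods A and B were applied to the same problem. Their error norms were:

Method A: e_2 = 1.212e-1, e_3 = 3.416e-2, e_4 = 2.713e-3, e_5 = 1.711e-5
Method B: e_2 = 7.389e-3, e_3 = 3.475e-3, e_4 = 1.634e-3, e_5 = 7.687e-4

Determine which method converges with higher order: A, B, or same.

Method A: p ≈ ln(1.711e-5/2.713e-3)/ln(2.713e-3/3.416e-2) ≈ 2.00.
Method B: p ≈ ln(7.687e-4/1.634e-3)/ln(1.634e-3/3.475e-3) ≈ 1.00.
Method A has the higher order (≈2.0 vs ≈1.0).

A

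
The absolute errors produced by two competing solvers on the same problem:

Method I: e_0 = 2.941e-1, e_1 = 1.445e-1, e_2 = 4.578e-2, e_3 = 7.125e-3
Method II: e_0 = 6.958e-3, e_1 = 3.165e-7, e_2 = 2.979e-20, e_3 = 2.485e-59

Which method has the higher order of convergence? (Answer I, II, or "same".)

II

Method I: p ≈ ln(7.125e-3/4.578e-2)/ln(4.578e-2/1.445e-1) ≈ 1.62.
Method II: p ≈ ln(2.485e-59/2.979e-20)/ln(2.979e-20/3.165e-7) ≈ 3.00.
Method II has the higher order (≈3.0 vs ≈1.6).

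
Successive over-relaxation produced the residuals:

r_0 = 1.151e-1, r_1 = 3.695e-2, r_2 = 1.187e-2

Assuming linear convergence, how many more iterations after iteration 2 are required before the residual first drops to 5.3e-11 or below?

Rate ρ ≈ r_2/r_1 = 1.187e-2/3.695e-2 = 0.3212.
After j more steps, r_{2+j} ≈ 1.187e-2·ρ^j; need ρ^j ≤ 5.3e-11/1.187e-2 = 4.46504e-09.
j ≥ ln(4.46504e-09)/ln(0.3212) = -19.2270/-1.13569 = 16.930.
So 17 more iterations are needed.

17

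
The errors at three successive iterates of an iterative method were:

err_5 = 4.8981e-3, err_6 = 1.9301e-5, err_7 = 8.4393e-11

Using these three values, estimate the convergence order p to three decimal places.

p ≈ ln(err_7/err_6) / ln(err_6/err_5)
  = ln(8.4393e-11/1.9301e-5) / ln(1.9301e-5/4.8981e-3)
  = ln(4.37247e-06) / ln(0.00394051)
  = -12.340182 / -5.536445 ≈ 2.228900

2.229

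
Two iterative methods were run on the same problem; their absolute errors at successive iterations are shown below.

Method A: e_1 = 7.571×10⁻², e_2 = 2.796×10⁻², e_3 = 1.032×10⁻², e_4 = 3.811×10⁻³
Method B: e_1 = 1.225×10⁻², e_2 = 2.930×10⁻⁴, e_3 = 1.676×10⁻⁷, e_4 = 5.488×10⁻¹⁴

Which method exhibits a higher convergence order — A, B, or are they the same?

Method A: p ≈ ln(3.811×10⁻³/1.032×10⁻²)/ln(1.032×10⁻²/2.796×10⁻²) ≈ 1.00.
Method B: p ≈ ln(5.488×10⁻¹⁴/1.676×10⁻⁷)/ln(1.676×10⁻⁷/2.930×10⁻⁴) ≈ 2.00.
Method B has the higher order (≈2.0 vs ≈1.0).

B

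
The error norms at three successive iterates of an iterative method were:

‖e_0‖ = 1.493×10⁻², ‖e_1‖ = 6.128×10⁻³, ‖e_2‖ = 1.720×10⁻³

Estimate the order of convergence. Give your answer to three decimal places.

p ≈ ln(‖e_2‖/‖e_1‖) / ln(‖e_1‖/‖e_0‖)
  = ln(1.720×10⁻³/6.128×10⁻³) / ln(6.128×10⁻³/1.493×10⁻²)
  = ln(0.280679) / ln(0.410449)
  = -1.270544 / -0.890504 ≈ 1.426770

1.427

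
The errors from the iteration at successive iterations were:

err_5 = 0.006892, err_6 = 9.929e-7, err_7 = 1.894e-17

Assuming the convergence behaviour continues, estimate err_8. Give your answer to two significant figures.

2.3e-47

First estimate the order: p ≈ ln(err_7/err_6) / ln(err_6/err_5) = ln(1.894e-17/9.929e-7)/ln(9.929e-7/0.006892) = ln(1.90754e-11)/ln(0.000144066) ≈ 2.7905.
Then err_8 ≈ err_7·(err_7/err_6)^p = 1.894e-17·(1.90754e-11)^2.7905 = 1.894e-17·1.22225e-30 ≈ 2.315e-47.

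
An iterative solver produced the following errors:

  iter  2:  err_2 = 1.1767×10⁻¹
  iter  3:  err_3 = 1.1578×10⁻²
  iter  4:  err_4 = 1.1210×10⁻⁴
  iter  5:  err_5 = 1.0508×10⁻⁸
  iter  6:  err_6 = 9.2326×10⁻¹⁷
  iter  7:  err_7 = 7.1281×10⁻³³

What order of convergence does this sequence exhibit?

Consecutive ratios: err_7/err_6 = 7.1281×10⁻³³/9.2326×10⁻¹⁷ = 7.72058e-17, err_6/err_5 = 9.2326×10⁻¹⁷/1.0508×10⁻⁸ = 8.78626e-09.
p ≈ ln(7.72058e-17)/ln(8.78626e-09) = -37.1001/-18.5501 ≈ 2.00.
So the convergence is quadratic (order 2).

2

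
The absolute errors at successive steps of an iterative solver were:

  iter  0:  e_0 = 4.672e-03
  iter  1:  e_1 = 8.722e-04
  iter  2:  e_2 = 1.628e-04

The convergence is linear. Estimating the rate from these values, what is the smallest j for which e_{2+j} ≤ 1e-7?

5

Rate ρ ≈ e_2/e_1 = 1.628e-04/8.722e-04 = 0.1867.
After j more steps, e_{2+j} ≈ 1.628e-04·ρ^j; need ρ^j ≤ 1e-7/1.628e-04 = 0.000614251.
j ≥ ln(0.000614251)/ln(0.1867) = -7.3951/-1.67825 = 4.406.
So 5 more iterations are needed.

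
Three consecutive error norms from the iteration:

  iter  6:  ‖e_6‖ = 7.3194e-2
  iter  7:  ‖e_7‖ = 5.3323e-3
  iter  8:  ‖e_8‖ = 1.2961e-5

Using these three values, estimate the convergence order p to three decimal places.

2.298

p ≈ ln(‖e_8‖/‖e_7‖) / ln(‖e_7‖/‖e_6‖)
  = ln(1.2961e-5/5.3323e-3) / ln(5.3323e-3/7.3194e-2)
  = ln(0.00243066) / ln(0.0728516)
  = -6.019592 / -2.619331 ≈ 2.298141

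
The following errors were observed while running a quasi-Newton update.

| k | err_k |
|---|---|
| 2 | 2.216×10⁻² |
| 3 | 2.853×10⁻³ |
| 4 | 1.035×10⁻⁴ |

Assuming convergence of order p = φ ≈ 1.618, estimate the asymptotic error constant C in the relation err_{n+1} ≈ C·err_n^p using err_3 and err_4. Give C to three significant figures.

C ≈ err_4 / err_3^1.618
  = 1.035×10⁻⁴ / (2.853×10⁻³)^1.618
  = 1.035×10⁻⁴ / 7.6327e-05 ≈ 1.356

1.36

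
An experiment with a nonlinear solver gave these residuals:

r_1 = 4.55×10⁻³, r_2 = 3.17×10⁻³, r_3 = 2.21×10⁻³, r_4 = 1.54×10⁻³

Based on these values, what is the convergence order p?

Consecutive ratios: r_4/r_3 = 1.54×10⁻³/2.21×10⁻³ = 0.696833, r_3/r_2 = 2.21×10⁻³/3.17×10⁻³ = 0.697161.
p ≈ ln(0.696833)/ln(0.697161) = -0.3612/-0.3607 ≈ 1.00.
So the convergence is linear (order 1).

1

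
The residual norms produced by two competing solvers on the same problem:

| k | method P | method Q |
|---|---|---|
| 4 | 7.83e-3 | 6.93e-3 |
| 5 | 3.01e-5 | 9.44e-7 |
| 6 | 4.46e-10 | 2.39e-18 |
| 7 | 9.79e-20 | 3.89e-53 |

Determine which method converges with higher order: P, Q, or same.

Method P: p ≈ ln(9.79e-20/4.46e-10)/ln(4.46e-10/3.01e-5) ≈ 2.00.
Method Q: p ≈ ln(3.89e-53/2.39e-18)/ln(2.39e-18/9.44e-7) ≈ 3.00.
Method Q has the higher order (≈3.0 vs ≈2.0).

Q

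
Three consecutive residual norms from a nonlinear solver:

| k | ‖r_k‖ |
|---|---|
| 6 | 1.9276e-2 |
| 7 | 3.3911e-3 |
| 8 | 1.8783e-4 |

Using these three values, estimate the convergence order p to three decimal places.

p ≈ ln(‖r_8‖/‖r_7‖) / ln(‖r_7‖/‖r_6‖)
  = ln(1.8783e-4/3.3911e-3) / ln(3.3911e-3/1.9276e-2)
  = ln(0.0553891) / ln(0.175923)
  = -2.893372 / -1.737709 ≈ 1.665050

1.665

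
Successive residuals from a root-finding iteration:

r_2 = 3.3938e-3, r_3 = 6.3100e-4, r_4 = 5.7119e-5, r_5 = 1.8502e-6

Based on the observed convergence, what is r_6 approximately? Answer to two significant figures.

1.4e-8

First estimate the order: p ≈ ln(r_5/r_4) / ln(r_4/r_3) = ln(1.8502e-6/5.7119e-5)/ln(5.7119e-5/6.3100e-4) = ln(0.032392)/ln(0.0905214) ≈ 1.4278.
Then r_6 ≈ r_5·(r_5/r_4)^p = 1.8502e-6·(0.032392)^1.4278 = 1.8502e-6·0.00746798 ≈ 1.382e-08.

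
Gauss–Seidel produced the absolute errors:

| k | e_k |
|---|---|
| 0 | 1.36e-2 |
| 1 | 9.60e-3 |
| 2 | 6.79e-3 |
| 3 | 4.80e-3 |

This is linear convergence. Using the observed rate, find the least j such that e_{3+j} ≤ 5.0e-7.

27

Rate ρ ≈ e_3/e_2 = 4.80e-3/6.79e-3 = 0.7069.
After j more steps, e_{3+j} ≈ 4.80e-3·ρ^j; need ρ^j ≤ 5.0e-7/4.80e-3 = 0.000104167.
j ≥ ln(0.000104167)/ln(0.7069) = -9.1695/-0.34687 = 26.435.
So 27 more iterations are needed.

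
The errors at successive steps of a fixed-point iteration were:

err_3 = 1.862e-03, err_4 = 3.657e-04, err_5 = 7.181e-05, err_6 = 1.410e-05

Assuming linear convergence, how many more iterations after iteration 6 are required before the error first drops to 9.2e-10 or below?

6

Rate ρ ≈ err_6/err_5 = 1.410e-05/7.181e-05 = 0.1964.
After j more steps, err_{6+j} ≈ 1.410e-05·ρ^j; need ρ^j ≤ 9.2e-10/1.410e-05 = 6.52482e-05.
j ≥ ln(6.52482e-05)/ln(0.1964) = -9.6373/-1.62760 = 5.921.
So 6 more iterations are needed.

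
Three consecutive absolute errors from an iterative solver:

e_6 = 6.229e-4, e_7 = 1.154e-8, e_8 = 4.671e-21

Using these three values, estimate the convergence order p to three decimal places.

2.619

p ≈ ln(e_8/e_7) / ln(e_7/e_6)
  = ln(4.671e-21/1.154e-8) / ln(1.154e-8/6.229e-4)
  = ln(4.04766e-13) / ln(1.85262e-05)
  = -28.535467 / -10.896325 ≈ 2.618816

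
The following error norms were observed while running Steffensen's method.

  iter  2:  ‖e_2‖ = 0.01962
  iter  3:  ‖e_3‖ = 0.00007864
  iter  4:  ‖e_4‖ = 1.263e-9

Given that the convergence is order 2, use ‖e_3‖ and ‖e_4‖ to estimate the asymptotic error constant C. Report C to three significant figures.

C ≈ ‖e_4‖ / ‖e_3‖^2
  = 1.263e-9 / (0.00007864)^2
  = 1.263e-9 / 6.18425e-09 ≈ 0.20423

0.204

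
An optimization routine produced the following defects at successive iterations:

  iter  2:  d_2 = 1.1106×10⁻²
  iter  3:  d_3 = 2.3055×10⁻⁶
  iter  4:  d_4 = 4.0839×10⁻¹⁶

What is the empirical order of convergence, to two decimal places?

2.65

p ≈ ln(d_4/d_3) / ln(d_3/d_2)
  = ln(4.0839×10⁻¹⁶/2.3055×10⁻⁶) / ln(2.3055×10⁻⁶/1.1106×10⁻²)
  = ln(1.77137e-10) / ln(0.00020759)
  = -22.45410 / -8.47995 ≈ 2.64790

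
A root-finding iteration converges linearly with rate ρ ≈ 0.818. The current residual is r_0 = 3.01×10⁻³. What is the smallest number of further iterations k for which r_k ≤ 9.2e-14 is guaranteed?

After k steps, r_k ≈ 3.01×10⁻³·0.818^k.
Need 0.818^k ≤ 9.2e-14/3.01×10⁻³ = 3.05648e-11.
k ≥ ln(3.05648e-11)/ln(0.818) = -24.2112/-0.20089 = 120.520.
Smallest integer k = 121.

121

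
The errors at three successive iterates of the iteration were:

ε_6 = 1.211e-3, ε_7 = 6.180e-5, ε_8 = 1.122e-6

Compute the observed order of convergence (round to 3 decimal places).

p ≈ ln(ε_8/ε_7) / ln(ε_7/ε_6)
  = ln(1.122e-6/6.180e-5) / ln(6.180e-5/1.211e-3)
  = ln(0.0181553) / ln(0.0510322)
  = -4.008793 / -2.975298 ≈ 1.347358

1.347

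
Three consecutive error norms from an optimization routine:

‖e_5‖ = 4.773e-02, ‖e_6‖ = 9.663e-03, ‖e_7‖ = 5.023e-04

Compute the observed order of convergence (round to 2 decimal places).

p ≈ ln(‖e_7‖/‖e_6‖) / ln(‖e_6‖/‖e_5‖)
  = ln(5.023e-04/9.663e-03) / ln(9.663e-03/4.773e-02)
  = ln(0.0519818) / ln(0.202451)
  = -2.95686 / -1.59726 ≈ 1.85121

1.85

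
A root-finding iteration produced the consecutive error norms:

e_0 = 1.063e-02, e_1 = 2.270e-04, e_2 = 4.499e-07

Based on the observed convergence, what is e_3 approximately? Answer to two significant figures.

1.9e-11

First estimate the order: p ≈ ln(e_2/e_1) / ln(e_1/e_0) = ln(4.499e-07/2.270e-04)/ln(2.270e-04/1.063e-02) = ln(0.00198194)/ln(0.0213547) ≈ 1.6180.
Then e_3 ≈ e_2·(e_2/e_1)^p = 4.499e-07·(0.00198194)^1.6180 = 4.499e-07·4.23343e-05 ≈ 1.905e-11.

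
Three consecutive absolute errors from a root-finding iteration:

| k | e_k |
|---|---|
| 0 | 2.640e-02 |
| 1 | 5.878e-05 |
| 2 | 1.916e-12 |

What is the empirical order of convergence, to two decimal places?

p ≈ ln(e_2/e_1) / ln(e_1/e_0)
  = ln(1.916e-12/5.878e-05) / ln(5.878e-05/2.640e-02)
  = ln(3.25961e-08) / ln(0.00222652)
  = -17.23907 / -6.10732 ≈ 2.82269

2.82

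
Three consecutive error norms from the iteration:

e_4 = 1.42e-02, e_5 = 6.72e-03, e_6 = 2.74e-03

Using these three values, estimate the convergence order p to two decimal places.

p ≈ ln(e_6/e_5) / ln(e_5/e_4)
  = ln(2.74e-03/6.72e-03) / ln(6.72e-03/1.42e-02)
  = ln(0.407738) / ln(0.473239)
  = -0.89713 / -0.74815 ≈ 1.19913

1.20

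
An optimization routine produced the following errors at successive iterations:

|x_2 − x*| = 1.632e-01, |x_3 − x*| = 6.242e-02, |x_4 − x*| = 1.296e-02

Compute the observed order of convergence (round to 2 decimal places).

p ≈ ln(|x_4 − x*|/|x_3 − x*|) / ln(|x_3 − x*|/|x_2 − x*|)
  = ln(1.296e-02/6.242e-02) / ln(6.242e-02/1.632e-01)
  = ln(0.207626) / ln(0.382475)
  = -1.57202 / -0.96109 ≈ 1.63566

1.64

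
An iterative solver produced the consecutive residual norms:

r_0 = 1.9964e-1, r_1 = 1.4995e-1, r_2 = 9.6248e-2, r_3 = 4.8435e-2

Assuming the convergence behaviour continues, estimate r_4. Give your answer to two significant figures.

1.7e-2

First estimate the order: p ≈ ln(r_3/r_2) / ln(r_2/r_1) = ln(4.8435e-2/9.6248e-2)/ln(9.6248e-2/1.4995e-1) = ln(0.503231)/ln(0.641867) ≈ 1.5488.
Then r_4 ≈ r_3·(r_3/r_2)^p = 4.8435e-2·(0.503231)^1.5488 = 4.8435e-2·0.345221 ≈ 0.01672.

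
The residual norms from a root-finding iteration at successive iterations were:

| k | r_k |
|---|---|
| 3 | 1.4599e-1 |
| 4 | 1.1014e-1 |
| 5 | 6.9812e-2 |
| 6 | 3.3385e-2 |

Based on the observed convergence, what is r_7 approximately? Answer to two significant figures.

First estimate the order: p ≈ ln(r_6/r_5) / ln(r_5/r_4) = ln(3.3385e-2/6.9812e-2)/ln(6.9812e-2/1.1014e-1) = ln(0.478213)/ln(0.633848) ≈ 1.6180.
Then r_7 ≈ r_6·(r_6/r_5)^p = 3.3385e-2·(0.478213)^1.6180 = 3.3385e-2·0.303129 ≈ 0.01012.

1.0e-2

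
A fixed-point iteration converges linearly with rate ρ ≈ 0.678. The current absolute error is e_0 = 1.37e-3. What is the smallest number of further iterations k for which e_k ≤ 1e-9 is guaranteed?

37

After k steps, e_k ≈ 1.37e-3·0.678^k.
Need 0.678^k ≤ 1e-9/1.37e-3 = 7.29927e-07.
k ≥ ln(7.29927e-07)/ln(0.678) = -14.1303/-0.38861 = 36.361.
Smallest integer k = 37.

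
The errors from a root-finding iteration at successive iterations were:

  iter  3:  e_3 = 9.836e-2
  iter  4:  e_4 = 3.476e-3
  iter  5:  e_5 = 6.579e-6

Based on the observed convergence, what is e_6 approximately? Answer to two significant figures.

5.1e-11

First estimate the order: p ≈ ln(e_5/e_4) / ln(e_4/e_3) = ln(6.579e-6/3.476e-3)/ln(3.476e-3/9.836e-2) = ln(0.00189269)/ln(0.0353396) ≈ 1.8756.
Then e_6 ≈ e_5·(e_5/e_4)^p = 6.579e-6·(0.00189269)^1.8756 = 6.579e-6·7.8143e-06 ≈ 5.141e-11.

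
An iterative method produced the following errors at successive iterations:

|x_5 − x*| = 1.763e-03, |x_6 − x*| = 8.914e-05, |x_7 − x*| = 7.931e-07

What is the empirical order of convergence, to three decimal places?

1.582

p ≈ ln(|x_7 − x*|/|x_6 − x*|) / ln(|x_6 − x*|/|x_5 − x*|)
  = ln(7.931e-07/8.914e-05) / ln(8.914e-05/1.763e-03)
  = ln(0.00889724) / ln(0.0505615)
  = -4.722014 / -2.984565 ≈ 1.582145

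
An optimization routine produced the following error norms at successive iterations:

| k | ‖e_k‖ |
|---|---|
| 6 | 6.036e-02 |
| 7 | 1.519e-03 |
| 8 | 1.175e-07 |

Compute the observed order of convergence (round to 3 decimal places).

2.571

p ≈ ln(‖e_8‖/‖e_7‖) / ln(‖e_7‖/‖e_6‖)
  = ln(1.175e-07/1.519e-03) / ln(1.519e-03/6.036e-02)
  = ln(7.73535e-05) / ln(0.0251657)
  = -9.467125 / -3.682273 ≈ 2.571000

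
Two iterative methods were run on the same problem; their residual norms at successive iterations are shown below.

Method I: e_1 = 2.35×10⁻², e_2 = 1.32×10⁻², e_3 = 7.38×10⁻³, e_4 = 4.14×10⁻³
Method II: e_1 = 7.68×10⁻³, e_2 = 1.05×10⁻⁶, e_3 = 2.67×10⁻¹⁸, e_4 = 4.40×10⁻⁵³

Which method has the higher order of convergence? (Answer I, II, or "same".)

Method I: p ≈ ln(4.14×10⁻³/7.38×10⁻³)/ln(7.38×10⁻³/1.32×10⁻²) ≈ 0.99.
Method II: p ≈ ln(4.40×10⁻⁵³/2.67×10⁻¹⁸)/ln(2.67×10⁻¹⁸/1.05×10⁻⁶) ≈ 3.00.
Method II has the higher order (≈3.0 vs ≈1.0).

II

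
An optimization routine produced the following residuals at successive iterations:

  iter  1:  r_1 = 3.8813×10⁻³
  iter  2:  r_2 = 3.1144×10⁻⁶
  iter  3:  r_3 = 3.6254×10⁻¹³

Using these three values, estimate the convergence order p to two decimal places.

p ≈ ln(r_3/r_2) / ln(r_2/r_1)
  = ln(3.6254×10⁻¹³/3.1144×10⁻⁶) / ln(3.1144×10⁻⁶/3.8813×10⁻³)
  = ln(1.16408e-07) / ln(0.000802412)
  = -15.96616 / -7.12789 ≈ 2.23996

2.24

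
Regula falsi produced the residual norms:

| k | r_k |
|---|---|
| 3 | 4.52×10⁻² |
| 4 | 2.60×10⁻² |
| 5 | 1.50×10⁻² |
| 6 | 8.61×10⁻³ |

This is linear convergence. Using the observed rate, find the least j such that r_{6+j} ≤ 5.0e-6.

14

Rate ρ ≈ r_6/r_5 = 8.61×10⁻³/1.50×10⁻² = 0.5740.
After j more steps, r_{6+j} ≈ 8.61×10⁻³·ρ^j; need ρ^j ≤ 5.0e-6/8.61×10⁻³ = 0.00058072.
j ≥ ln(0.00058072)/ln(0.5740) = -7.4512/-0.55513 = 13.422.
So 14 more iterations are needed.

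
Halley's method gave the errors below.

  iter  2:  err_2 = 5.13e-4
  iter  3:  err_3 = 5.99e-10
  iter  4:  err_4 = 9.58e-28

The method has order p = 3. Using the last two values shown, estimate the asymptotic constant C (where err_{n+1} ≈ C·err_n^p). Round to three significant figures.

4.46

C ≈ err_4 / err_3^3
  = 9.58e-28 / (5.99e-10)^3
  = 9.58e-28 / 2.14922e-28 ≈ 4.4574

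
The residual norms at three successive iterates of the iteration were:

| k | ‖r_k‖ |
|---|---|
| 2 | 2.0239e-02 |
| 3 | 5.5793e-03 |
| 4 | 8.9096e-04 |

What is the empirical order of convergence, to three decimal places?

1.424

p ≈ ln(‖r_4‖/‖r_3‖) / ln(‖r_3‖/‖r_2‖)
  = ln(8.9096e-04/5.5793e-03) / ln(5.5793e-03/2.0239e-02)
  = ln(0.15969) / ln(0.275671)
  = -1.834521 / -1.288547 ≈ 1.423713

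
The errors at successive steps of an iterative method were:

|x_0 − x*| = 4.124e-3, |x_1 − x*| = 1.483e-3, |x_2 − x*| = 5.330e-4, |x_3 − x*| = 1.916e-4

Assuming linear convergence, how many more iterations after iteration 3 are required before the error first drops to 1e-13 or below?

Rate ρ ≈ |x_3 − x*|/|x_2 − x*| = 1.916e-4/5.330e-4 = 0.3595.
After j more steps, |x_{3+j} − x*| ≈ 1.916e-4·ρ^j; need ρ^j ≤ 1e-13/1.916e-4 = 5.21921e-10.
j ≥ ln(5.21921e-10)/ln(0.3595) = -21.3735/-1.02304 = 20.892.
So 21 more iterations are needed.

21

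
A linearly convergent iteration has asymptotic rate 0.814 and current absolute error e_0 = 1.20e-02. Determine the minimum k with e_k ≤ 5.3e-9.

After k steps, e_k ≈ 1.20e-02·0.814^k.
Need 0.814^k ≤ 5.3e-9/1.20e-02 = 4.41667e-07.
k ≥ ln(4.41667e-07)/ln(0.814) = -14.6327/-0.20579 = 71.105.
Smallest integer k = 72.

72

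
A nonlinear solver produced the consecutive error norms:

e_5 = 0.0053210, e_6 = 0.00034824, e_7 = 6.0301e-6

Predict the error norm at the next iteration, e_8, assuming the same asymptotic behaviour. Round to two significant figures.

1.4e-8

First estimate the order: p ≈ ln(e_7/e_6) / ln(e_6/e_5) = ln(6.0301e-6/0.00034824)/ln(0.00034824/0.0053210) = ln(0.0173159)/ln(0.0654463) ≈ 1.4877.
Then e_8 ≈ e_7·(e_7/e_6)^p = 6.0301e-6·(0.0173159)^1.4877 = 6.0301e-6·0.00239516 ≈ 1.444e-08.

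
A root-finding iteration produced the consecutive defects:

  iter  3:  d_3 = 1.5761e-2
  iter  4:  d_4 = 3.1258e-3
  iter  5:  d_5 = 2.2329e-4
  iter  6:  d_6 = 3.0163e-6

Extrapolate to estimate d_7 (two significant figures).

First estimate the order: p ≈ ln(d_6/d_5) / ln(d_5/d_4) = ln(3.0163e-6/2.2329e-4)/ln(2.2329e-4/3.1258e-3) = ln(0.0135084)/ln(0.0714345) ≈ 1.6311.
Then d_7 ≈ d_6·(d_6/d_5)^p = 3.0163e-6·(0.0135084)^1.6311 = 3.0163e-6·0.000892952 ≈ 2.693e-09.

2.7e-9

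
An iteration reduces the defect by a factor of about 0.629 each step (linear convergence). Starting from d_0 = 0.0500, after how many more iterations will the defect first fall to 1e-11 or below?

After k steps, d_k ≈ 0.0500·0.629^k.
Need 0.629^k ≤ 1e-11/0.0500 = 2e-10.
k ≥ ln(2e-10)/ln(0.629) = -22.3327/-0.46362 = 48.170.
Smallest integer k = 49.

49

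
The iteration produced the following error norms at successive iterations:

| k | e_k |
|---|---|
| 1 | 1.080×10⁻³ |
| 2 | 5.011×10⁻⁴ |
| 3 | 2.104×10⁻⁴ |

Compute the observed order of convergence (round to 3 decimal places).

1.130

p ≈ ln(e_3/e_2) / ln(e_2/e_1)
  = ln(2.104×10⁻⁴/5.011×10⁻⁴) / ln(5.011×10⁻⁴/1.080×10⁻³)
  = ln(0.419876) / ln(0.463981)
  = -0.867796 / -0.767912 ≈ 1.130072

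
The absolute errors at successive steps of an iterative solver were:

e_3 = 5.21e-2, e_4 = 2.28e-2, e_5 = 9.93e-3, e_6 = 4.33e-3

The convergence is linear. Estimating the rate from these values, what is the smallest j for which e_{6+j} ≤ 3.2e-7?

12

Rate ρ ≈ e_6/e_5 = 4.33e-3/9.93e-3 = 0.4361.
After j more steps, e_{6+j} ≈ 4.33e-3·ρ^j; need ρ^j ≤ 3.2e-7/4.33e-3 = 7.3903e-05.
j ≥ ln(7.3903e-05)/ln(0.4361) = -9.5128/-0.82988 = 11.463.
So 12 more iterations are needed.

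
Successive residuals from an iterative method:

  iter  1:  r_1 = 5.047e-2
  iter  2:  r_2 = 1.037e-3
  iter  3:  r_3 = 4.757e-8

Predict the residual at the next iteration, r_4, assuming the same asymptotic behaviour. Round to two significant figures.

3.3e-19

First estimate the order: p ≈ ln(r_3/r_2) / ln(r_2/r_1) = ln(4.757e-8/1.037e-3)/ln(1.037e-3/5.047e-2) = ln(4.58727e-05)/ln(0.0205469) ≈ 2.5713.
Then r_4 ≈ r_3·(r_3/r_2)^p = 4.757e-8·(4.58727e-05)^2.5713 = 4.757e-8·6.99125e-12 ≈ 3.326e-19.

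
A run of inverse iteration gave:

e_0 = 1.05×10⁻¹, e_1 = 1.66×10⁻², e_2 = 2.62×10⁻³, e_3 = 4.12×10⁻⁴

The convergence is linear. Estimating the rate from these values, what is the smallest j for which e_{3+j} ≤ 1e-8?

6

Rate ρ ≈ e_3/e_2 = 4.12×10⁻⁴/2.62×10⁻³ = 0.1573.
After j more steps, e_{3+j} ≈ 4.12×10⁻⁴·ρ^j; need ρ^j ≤ 1e-8/4.12×10⁻⁴ = 2.42718e-05.
j ≥ ln(2.42718e-05)/ln(0.1573) = -10.6262/-1.84960 = 5.745.
So 6 more iterations are needed.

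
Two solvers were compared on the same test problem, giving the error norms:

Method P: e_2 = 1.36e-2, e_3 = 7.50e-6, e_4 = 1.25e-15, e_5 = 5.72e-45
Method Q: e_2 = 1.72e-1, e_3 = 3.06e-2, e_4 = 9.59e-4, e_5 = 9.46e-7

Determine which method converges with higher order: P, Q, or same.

P

Method P: p ≈ ln(5.72e-45/1.25e-15)/ln(1.25e-15/7.50e-6) ≈ 3.00.
Method Q: p ≈ ln(9.46e-7/9.59e-4)/ln(9.59e-4/3.06e-2) ≈ 2.00.
Method P has the higher order (≈3.0 vs ≈2.0).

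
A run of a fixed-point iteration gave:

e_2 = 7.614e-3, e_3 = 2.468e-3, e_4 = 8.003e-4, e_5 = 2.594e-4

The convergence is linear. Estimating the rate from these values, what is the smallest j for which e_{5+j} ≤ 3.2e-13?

Rate ρ ≈ e_5/e_4 = 2.594e-4/8.003e-4 = 0.3241.
After j more steps, e_{5+j} ≈ 2.594e-4·ρ^j; need ρ^j ≤ 3.2e-13/2.594e-4 = 1.23362e-09.
j ≥ ln(1.23362e-09)/ln(0.3241) = -20.5133/-1.12670 = 18.207.
So 19 more iterations are needed.

19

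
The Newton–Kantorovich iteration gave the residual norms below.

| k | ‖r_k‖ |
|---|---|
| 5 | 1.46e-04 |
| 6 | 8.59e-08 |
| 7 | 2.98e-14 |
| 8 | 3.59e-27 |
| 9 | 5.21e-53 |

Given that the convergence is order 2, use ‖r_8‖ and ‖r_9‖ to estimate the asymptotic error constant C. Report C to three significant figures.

C ≈ ‖r_9‖ / ‖r_8‖^2
  = 5.21e-53 / (3.59e-27)^2
  = 5.21e-53 / 1.28881e-53 ≈ 4.0425

4.04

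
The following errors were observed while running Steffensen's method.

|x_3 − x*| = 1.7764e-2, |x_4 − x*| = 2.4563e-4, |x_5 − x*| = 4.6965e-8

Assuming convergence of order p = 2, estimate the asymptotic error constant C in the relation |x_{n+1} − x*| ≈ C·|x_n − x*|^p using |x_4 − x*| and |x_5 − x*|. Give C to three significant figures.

C ≈ |x_5 − x*| / |x_4 − x*|^2
  = 4.6965e-8 / (2.4563e-4)^2
  = 4.6965e-8 / 6.03341e-08 ≈ 0.77842

0.778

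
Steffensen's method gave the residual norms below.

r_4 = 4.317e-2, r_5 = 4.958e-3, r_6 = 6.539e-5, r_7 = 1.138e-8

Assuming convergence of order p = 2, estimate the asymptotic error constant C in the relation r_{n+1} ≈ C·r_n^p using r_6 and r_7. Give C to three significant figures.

C ≈ r_7 / r_6^2
  = 1.138e-8 / (6.539e-5)^2
  = 1.138e-8 / 4.27585e-09 ≈ 2.6615

2.66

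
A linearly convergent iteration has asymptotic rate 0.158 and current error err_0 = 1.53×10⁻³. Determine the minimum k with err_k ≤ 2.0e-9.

After k steps, err_k ≈ 1.53×10⁻³·0.158^k.
Need 0.158^k ≤ 2.0e-9/1.53×10⁻³ = 1.30719e-06.
k ≥ ln(1.30719e-06)/ln(0.158) = -13.5476/-1.84516 = 7.342.
Smallest integer k = 8.

8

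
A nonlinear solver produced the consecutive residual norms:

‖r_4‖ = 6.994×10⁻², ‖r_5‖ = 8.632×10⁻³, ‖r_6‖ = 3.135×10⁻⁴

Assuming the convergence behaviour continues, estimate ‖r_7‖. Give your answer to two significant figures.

First estimate the order: p ≈ ln(‖r_6‖/‖r_5‖) / ln(‖r_5‖/‖r_4‖) = ln(3.135×10⁻⁴/8.632×10⁻³)/ln(8.632×10⁻³/6.994×10⁻²) = ln(0.0363184)/ln(0.12342) ≈ 1.5847.
Then ‖r_7‖ ≈ ‖r_6‖·(‖r_6‖/‖r_5‖)^p = 3.135×10⁻⁴·(0.0363184)^1.5847 = 3.135×10⁻⁴·0.00522676 ≈ 1.639e-06.

1.6e-6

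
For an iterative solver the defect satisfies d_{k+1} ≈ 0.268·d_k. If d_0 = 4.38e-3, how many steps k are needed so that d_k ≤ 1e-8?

After k steps, d_k ≈ 4.38e-3·0.268^k.
Need 0.268^k ≤ 1e-8/4.38e-3 = 2.28311e-06.
k ≥ ln(2.28311e-06)/ln(0.268) = -12.9900/-1.31677 = 9.865.
Smallest integer k = 10.

10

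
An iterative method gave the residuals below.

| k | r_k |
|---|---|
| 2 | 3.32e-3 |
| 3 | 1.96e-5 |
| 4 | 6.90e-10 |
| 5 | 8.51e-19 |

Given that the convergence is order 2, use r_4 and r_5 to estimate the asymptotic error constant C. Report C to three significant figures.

C ≈ r_5 / r_4^2
  = 8.51e-19 / (6.90e-10)^2
  = 8.51e-19 / 4.761e-19 ≈ 1.7874

1.79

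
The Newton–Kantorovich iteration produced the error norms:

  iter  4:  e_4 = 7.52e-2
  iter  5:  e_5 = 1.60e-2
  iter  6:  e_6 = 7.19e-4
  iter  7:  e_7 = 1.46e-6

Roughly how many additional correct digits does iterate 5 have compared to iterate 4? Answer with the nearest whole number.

1

Digits gained ≈ log₁₀(e_4/e_5) = log₁₀(7.52e-2/1.60e-2) = log₁₀(4.7) ≈ 0.672.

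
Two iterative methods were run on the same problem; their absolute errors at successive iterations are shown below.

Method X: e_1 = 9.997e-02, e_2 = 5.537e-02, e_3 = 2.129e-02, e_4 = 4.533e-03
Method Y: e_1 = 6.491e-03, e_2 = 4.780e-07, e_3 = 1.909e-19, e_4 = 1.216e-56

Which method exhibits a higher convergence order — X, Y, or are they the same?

Method X: p ≈ ln(4.533e-03/2.129e-02)/ln(2.129e-02/5.537e-02) ≈ 1.62.
Method Y: p ≈ ln(1.216e-56/1.909e-19)/ln(1.909e-19/4.780e-07) ≈ 3.00.
Method Y has the higher order (≈3.0 vs ≈1.6).

Y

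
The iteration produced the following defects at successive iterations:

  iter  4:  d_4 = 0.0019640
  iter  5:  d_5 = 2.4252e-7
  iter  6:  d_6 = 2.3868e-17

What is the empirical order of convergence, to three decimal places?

p ≈ ln(d_6/d_5) / ln(d_5/d_4)
  = ln(2.3868e-17/2.4252e-7) / ln(2.4252e-7/0.0019640)
  = ln(9.84166e-11) / ln(0.000123483)
  = -23.041812 / -8.999407 ≈ 2.560370

2.560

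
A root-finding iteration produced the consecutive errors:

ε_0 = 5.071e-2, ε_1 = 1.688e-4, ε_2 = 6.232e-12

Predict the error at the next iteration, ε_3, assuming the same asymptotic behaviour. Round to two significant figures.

First estimate the order: p ≈ ln(ε_2/ε_1) / ln(ε_1/ε_0) = ln(6.232e-12/1.688e-4)/ln(1.688e-4/5.071e-2) = ln(3.69194e-08)/ln(0.00332873) ≈ 2.9998.
Then ε_3 ≈ ε_2·(ε_2/ε_1)^p = 6.232e-12·(3.69194e-08)^2.9998 = 6.232e-12·5.04952e-23 ≈ 3.147e-34.

3.1e-34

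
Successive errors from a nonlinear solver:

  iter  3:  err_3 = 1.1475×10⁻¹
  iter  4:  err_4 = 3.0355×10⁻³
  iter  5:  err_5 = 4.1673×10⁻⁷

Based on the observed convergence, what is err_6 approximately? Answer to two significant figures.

1.5e-16

First estimate the order: p ≈ ln(err_5/err_4) / ln(err_4/err_3) = ln(4.1673×10⁻⁷/3.0355×10⁻³)/ln(3.0355×10⁻³/1.1475×10⁻¹) = ln(0.000137285)/ln(0.0264532) ≈ 2.4484.
Then err_6 ≈ err_5·(err_5/err_4)^p = 4.1673×10⁻⁷·(0.000137285)^2.4484 = 4.1673×10⁻⁷·3.49427e-10 ≈ 1.456e-16.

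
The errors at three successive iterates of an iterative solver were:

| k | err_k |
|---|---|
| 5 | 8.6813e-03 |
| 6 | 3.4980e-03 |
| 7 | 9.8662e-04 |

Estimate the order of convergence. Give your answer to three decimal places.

p ≈ ln(err_7/err_6) / ln(err_6/err_5)
  = ln(9.8662e-04/3.4980e-03) / ln(3.4980e-03/8.6813e-03)
  = ln(0.282053) / ln(0.402935)
  = -1.265660 / -0.908980 ≈ 1.392396

1.392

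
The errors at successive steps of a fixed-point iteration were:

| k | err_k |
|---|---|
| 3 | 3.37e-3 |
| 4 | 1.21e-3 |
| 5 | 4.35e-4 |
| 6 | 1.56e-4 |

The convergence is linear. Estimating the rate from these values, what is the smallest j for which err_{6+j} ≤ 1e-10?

14

Rate ρ ≈ err_6/err_5 = 1.56e-4/4.35e-4 = 0.3586.
After j more steps, err_{6+j} ≈ 1.56e-4·ρ^j; need ρ^j ≤ 1e-10/1.56e-4 = 6.41026e-07.
j ≥ ln(6.41026e-07)/ln(0.3586) = -14.2602/-1.02555 = 13.905.
So 14 more iterations are needed.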